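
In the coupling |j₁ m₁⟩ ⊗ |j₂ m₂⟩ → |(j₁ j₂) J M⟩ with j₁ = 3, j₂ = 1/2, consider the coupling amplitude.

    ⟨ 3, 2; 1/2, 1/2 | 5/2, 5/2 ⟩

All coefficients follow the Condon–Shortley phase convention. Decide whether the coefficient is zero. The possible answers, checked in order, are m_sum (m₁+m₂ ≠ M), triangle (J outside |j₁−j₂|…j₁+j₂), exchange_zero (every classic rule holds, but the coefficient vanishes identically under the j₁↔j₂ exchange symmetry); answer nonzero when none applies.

m-sum: m₁+m₂ = 2+1/2 = 5/2, M = 5/2  ✓
triangle: |j₁−j₂| = 5/2 ≤ J = 5/2 ≤ j₁+j₂ = 7/2  ✓
exchange: j₁≠j₂ or m₁≠m₂ — the exchange symmetry imposes no constraint here
value check: CG = −√(1/7) = -0.377964 ≠ 0

nonzero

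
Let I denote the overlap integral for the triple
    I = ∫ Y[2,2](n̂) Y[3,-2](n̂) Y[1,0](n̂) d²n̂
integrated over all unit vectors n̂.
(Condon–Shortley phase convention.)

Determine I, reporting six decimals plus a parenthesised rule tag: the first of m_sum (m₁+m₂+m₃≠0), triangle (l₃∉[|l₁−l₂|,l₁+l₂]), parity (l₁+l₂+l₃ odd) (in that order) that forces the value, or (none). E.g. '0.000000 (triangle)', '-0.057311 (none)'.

Rules hold: Σm=0, L=6 even, 1≤1≤5.
N = 5·7·3 = 105
Δ = 4!·0!·2!/7! = 1/105
Racah Σ t=2..2: t=2:+1/4 = 1/4
⇒ 3j(2 3 1; 0 0 0)² = 3/35, sgn -1
Racah Σ t=0..0: t=0:+1/24 = 1/24
⇒ 3j(2 3 1; 2 -2 0)² = 1/21, sgn -1
4πI² = N·(3j₀)²·(3jₘ)² = 3/7
I = +1·√(0.428571/4π) = 0.18467439
No selection rule forces the value: the integral is nonzero (none).

0.184674 (none)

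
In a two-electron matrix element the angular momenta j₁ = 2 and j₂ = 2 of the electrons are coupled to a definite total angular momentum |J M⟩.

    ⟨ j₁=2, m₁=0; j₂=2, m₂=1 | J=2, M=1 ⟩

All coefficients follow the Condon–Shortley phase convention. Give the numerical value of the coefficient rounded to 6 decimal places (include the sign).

√[5·2!2!2!/7! · 2!2!3!1!3!1!] = √(8/7)
  +(−1)^1/∏(1,1,1,2,1,0)! = -1/2  (running -1/2)
  +(−1)^2/∏(2,0,0,1,2,1)! = 1/4  (running -1/4)
⟨..|..⟩ = √(8/7)·(-1/4) = -0.267261

−√(1/14) ≈ -0.267261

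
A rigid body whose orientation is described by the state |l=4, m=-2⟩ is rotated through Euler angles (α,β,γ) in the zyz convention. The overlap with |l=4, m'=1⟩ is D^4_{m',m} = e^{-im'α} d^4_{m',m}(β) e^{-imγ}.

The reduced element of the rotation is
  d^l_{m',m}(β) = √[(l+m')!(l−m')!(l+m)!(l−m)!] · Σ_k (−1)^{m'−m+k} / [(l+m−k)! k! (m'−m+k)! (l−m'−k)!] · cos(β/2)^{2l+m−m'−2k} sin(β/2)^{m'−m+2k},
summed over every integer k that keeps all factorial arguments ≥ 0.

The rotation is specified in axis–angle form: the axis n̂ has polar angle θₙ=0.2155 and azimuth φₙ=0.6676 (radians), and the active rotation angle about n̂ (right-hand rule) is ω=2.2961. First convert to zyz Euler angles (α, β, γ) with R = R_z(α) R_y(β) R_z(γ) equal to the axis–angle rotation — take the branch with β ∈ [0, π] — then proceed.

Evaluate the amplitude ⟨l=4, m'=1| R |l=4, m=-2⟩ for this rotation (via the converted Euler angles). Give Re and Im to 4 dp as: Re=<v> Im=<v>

Re=0.0681 Im=0.0582

Axis–angle → zyz. n̂ = (sinθₙcosφₙ, sinθₙsinφₙ, cosθₙ) = (+0.167927, +0.132386, +0.976870), ω = 2.2961.
R = I cosω + sinω [n̂]ₓ + (1−cosω) n̂n̂ᵀ gives
  R = [-0.616457, -0.694011, +0.371928; +0.767968, -0.634210, +0.089453; +0.173799, +0.340773, +0.923941]
β = atan2(√(R₁₃²+R₂₃²), R₃₃) = 0.392537; α = atan2(R₂₃, R₁₃) mod 2π = 0.236030; γ = atan2(R₃₂, −R₃₁) mod 2π = 2.042423
First d^4_{1,-2}(β=0.3925), then the phase factors e^{-i(1)α} and e^{-i(-2)γ}:
c=cos(0.392537/2)=0.980801, s=sin(0.392537/2)=0.195011; N=√[120·6·2·720]=1018.233765
k: max(0,(-2)−(1))=0 … min(4+(-2),4−(1))=2
  k=0: (−1)^3·1018.2338/(72)·0.9808^5·0.1950^3 = -0.095191
  k=1: (−1)^4·1018.2338/(48)·0.9808^3·0.1950^5 = +0.005645
  k=2: (−1)^5·1018.2338/(240)·0.9808^1·0.1950^7 = -0.000045
d^4_{1,-2}(0.3925) = -0.095191 +0.005645 -0.000045 = -0.089591
Phases: e^{-i·(1)·0.2360}=+0.972274-0.233844i, e^{-i·(-2)·2.0424}=-0.587158-0.809472i ⇒ D=+0.068104+0.058210i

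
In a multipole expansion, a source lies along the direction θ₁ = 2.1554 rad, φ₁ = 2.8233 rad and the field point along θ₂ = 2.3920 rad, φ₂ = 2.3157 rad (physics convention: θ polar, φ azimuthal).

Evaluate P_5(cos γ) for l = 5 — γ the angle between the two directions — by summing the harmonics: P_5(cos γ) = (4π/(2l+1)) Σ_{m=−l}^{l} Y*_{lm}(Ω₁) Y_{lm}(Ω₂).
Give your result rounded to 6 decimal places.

-0.037913

Expand P_5 via completeness: Σ_{m} conj(Y_{5,m}) at Ω₁ times Y_{5,m} at Ω₂ —
  m=-5: (0.00387 + 0.18715j) × (0.03751 + 0.05690j) = -0.01050 + 0.00724j  (running Σ = -0.01050 + 0.00724j)
  m=-4: (-0.11488 + 0.37452j) × (0.22849 + 0.03734j) = -0.04023 + 0.08128j  (running Σ = -0.05074 + 0.08853j)
  m=-3: (-0.20180 + 0.28512j) × (0.32937 - 0.25770j) = 0.00701 + 0.14591j  (running Σ = -0.04373 + 0.23444j)
  m=-2: (0.04515 - 0.03338j) × (0.02829 - 0.34860j) = -0.01036 - 0.01668j  (running Σ = -0.05408 + 0.21775j)
  m=-1: (0.33383 - 0.10999j) × (0.06993 + 0.07583j) = 0.03168 + 0.01762j  (running Σ = -0.02240 + 0.23538j)
  m=0: (0.03069 + 0.00000j) × (0.37835 + 0.00000j) = 0.01161 + 0.00000j  (running Σ = -0.01079 + 0.23538j)
  m=1: (-0.33383 - 0.10999j) × (-0.06993 + 0.07583j) = 0.03168 - 0.01762j  (running Σ = 0.02090 + 0.21775j)
  m=2: (0.04515 + 0.03338j) × (0.02829 + 0.34860j) = -0.01036 + 0.01668j  (running Σ = 0.01054 + 0.23444j)
  m=3: (0.20180 + 0.28512j) × (-0.32937 - 0.25770j) = 0.00701 - 0.14591j  (running Σ = 0.01755 + 0.08853j)
  m=4: (-0.11488 - 0.37452j) × (0.22849 - 0.03734j) = -0.04023 - 0.08128j  (running Σ = -0.02268 + 0.00724j)
  m=5: (-0.00387 + 0.18715j) × (-0.03751 + 0.05690j) = -0.01050 - 0.00724j  (running Σ = -0.03319 - 0.00000j)
Total Σ_m = -0.03319 - 0.00000j. Multiply by 1.142397: -0.03791 - 0.00000j. P_5(cos γ) = -0.037913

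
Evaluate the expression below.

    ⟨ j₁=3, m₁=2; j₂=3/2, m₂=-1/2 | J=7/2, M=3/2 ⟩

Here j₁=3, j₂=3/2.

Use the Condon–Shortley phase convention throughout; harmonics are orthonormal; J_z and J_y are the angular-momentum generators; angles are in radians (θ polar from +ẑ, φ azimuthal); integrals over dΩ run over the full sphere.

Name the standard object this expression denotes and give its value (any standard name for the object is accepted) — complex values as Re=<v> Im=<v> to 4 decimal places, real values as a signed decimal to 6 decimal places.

This is a Clebsch–Gordan (vector-coupling) coefficient.
√[8·1!5!2!/9! · 5!1!1!2!5!2!] = √(6400/21)
  +(−1)^0/∏(0,1,1,1,4,1)! = 1/24  (running 1/24)
  +(−1)^1/∏(1,0,0,0,5,2)! = -1/240  (running 3/80)
⟨..|..⟩ = √(6400/21)·(3/80) = +0.654654

Clebsch–Gordan coefficient, +√(3/7) ≈ +0.654654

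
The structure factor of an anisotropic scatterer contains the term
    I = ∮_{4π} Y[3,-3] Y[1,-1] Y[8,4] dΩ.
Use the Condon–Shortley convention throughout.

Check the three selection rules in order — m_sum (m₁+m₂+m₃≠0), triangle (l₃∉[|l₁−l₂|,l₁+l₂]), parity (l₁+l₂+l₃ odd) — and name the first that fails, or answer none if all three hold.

triangle

Σmᵢ = 0  ✓
l₃∈[|l₁−l₂|,l₁+l₂]=[2,4] required, l₃=8 fails  ✗
Σlᵢ = 12 ⇒ even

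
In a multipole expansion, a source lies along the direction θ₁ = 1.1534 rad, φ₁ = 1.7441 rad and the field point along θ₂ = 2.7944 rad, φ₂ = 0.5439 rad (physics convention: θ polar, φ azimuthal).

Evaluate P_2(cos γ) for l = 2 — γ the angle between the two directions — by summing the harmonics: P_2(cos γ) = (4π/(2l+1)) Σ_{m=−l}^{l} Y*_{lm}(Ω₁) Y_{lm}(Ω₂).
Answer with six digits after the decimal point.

-0.391829

Term-by-term m-sum for l=2 (normalisation 4π/5 = 2.513274):
  m=-2: Y*=-0.30360 - 0.10966j  Y=0.02077 - 0.03961j  product -0.01065 + 0.00975j
  m=-1: Y*=-0.04937 + 0.28200j  Y=-0.21151 + 0.12791j  product -0.02563 - 0.06596j
  m=+0: Y*=-0.15990 + 0.00000j  Y=0.52124 + 0.00000j  product -0.08335 + 0.00000j
  m=+1: Y*=0.04937 + 0.28200j  Y=0.21151 + 0.12791j  product -0.02563 + 0.06596j
  m=+2: Y*=-0.30360 + 0.10966j  Y=0.02077 + 0.03961j  product -0.01065 - 0.00975j
Σ over m = -0.15590 + 0.00000j; ×(4π/5) → -0.39183 + 0.00000j. Real part: -0.391829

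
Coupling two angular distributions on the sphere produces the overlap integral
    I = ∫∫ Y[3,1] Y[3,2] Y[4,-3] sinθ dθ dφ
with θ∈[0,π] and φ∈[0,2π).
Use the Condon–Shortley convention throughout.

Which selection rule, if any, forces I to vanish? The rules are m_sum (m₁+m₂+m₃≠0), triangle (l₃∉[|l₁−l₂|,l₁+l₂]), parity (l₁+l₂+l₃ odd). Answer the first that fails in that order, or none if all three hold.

m₁+m₂+m₃ = 1 + 2 − 3 = 0  ✓
triangle: |3−3|=0 ≤ l₃=4 ≤ 3+3=6  ✓
parity: l₁+l₂+l₃ = 10 is even  ✓

none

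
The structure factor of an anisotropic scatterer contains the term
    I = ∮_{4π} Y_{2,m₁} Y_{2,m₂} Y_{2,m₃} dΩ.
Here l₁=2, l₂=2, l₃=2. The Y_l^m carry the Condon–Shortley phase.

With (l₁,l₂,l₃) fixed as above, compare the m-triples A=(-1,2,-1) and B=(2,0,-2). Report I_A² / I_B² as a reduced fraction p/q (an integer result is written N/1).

Same 2,2,2: normalisation and zero-m 3j drop out of the ratio.
A: Δ: 2! 2! 2! / 7! → 1/630; sum: t=2:+1/4 = 1/4; 3j²(2 2 2; -1 2 -1) = Δ·Π!·Σ² = 3/35  (sign -1)
B: Δ: 2! 2! 2! / 7! → 1/630; sum: t=0:+1/8 = 1/8; 3j²(2 2 2; 2 0 -2) = Δ·Π!·Σ² = 2/35  (sign +1)
I_A²/I_B² = (3/35)/(2/35) = 3/2

3/2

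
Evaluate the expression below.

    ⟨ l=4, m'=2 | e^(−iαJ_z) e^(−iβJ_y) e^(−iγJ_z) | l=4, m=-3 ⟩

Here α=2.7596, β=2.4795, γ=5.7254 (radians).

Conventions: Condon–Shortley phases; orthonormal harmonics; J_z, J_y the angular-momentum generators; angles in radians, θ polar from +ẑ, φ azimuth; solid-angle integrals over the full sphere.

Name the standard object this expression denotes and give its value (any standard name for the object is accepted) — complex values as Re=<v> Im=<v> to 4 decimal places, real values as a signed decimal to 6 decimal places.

This is a Wigner D-matrix element — the rotation-matrix element ⟨l m'| R(α,β,γ) |l m⟩ in the angular-momentum basis.
D^4_{2,-3}(2.7596,2.4795,5.7254) = e^{-i·2·2.7596}·d^4_{2,-3}(2.4795)·e^{-i·-3·5.7254}. Compute d first:
With c≡cos(β/2)=0.325033 and s≡sin(β/2)=0.945703, N=[720·2·1·5040]^{1/2}=2693.993318
k∈{0,1} keeps every argument non-negative
  k=0: (−1)^5·2693.9933/(240)·0.3250^3·0.9457^5 = -0.291568
  k=1: (−1)^6·2693.9933/(720)·0.3250^1·0.9457^7 = +0.822761
d^4_{2,-3}(2.4795) = -0.291568 +0.822761 = +0.531193
Attach z-rotation phases: D = e^{-i(2)(2.7596)}·(+0.531193)·e^{-i(-3)(5.7254)} = +0.326281-0.419174i

Wigner D-matrix element, Re=0.3263 Im=-0.4192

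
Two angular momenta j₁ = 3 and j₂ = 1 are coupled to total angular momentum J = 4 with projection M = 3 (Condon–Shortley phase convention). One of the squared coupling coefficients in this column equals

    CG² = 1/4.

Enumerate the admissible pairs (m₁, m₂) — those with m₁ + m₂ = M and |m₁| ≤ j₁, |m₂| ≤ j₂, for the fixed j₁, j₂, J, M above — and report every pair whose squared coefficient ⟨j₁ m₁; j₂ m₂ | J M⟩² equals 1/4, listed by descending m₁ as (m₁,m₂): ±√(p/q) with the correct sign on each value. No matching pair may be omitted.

(3,0): +√(1/4)

Admissible pairs with m₁+m₂ = M = 3: (2,1), (3,0)
  (m₁,m₂)=(3,0): CG² = 1/4, CG = +√(1/4)   ← matches the target
  (m₁,m₂)=(2,1): CG² = 3/4, CG = +√(3/4)
Pairs with CG² = 1/4: (3,0): +√(1/4)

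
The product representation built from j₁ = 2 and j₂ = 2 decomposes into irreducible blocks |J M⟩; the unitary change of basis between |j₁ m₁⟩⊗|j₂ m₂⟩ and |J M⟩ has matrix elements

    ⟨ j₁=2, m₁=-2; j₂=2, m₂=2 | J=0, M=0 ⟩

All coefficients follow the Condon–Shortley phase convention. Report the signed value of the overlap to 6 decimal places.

+0.447214

j₁+j₂−J=4  J+j₁−j₂=0  J−j₁+j₂=0  j₁+j₂+J+1=5
(j₁±m₁, j₂±m₂, J±M) = (0,4,4,0,0,0)
P² = 576/5
sum k=4..4:
  [4] +1/24 = 1/24
S = 1/24
C² = P²·S² = 1/5 ; C = +0.447214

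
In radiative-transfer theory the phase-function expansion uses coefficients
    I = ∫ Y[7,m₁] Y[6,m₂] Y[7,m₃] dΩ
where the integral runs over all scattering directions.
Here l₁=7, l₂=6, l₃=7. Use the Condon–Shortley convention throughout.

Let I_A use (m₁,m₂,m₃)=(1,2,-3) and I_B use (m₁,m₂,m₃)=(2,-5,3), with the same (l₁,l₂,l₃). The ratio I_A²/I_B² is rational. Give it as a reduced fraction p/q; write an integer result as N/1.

5/22

Shared (l₁,l₂,l₃)=(7,6,7): N and (l;000)² cancel in I_A²/I_B².
A: Δ = 6!·8!·6!/21! = 1/2444321880; Racah Σ t=2..6: t=2:+1/19906560 t=3:−1/3110400 t=4:+1/3317760 t=5:−1/21772800 t=6:+1/1393459200 = -1/66355200; ⇒ 3j(7 6 7; 1 2 -3)² = 21/92378, sgn -1
B: Δ = 6!·8!·6!/21! = 1/2444321880; Racah Σ t=0..1: t=0:+1/62208000 t=1:−1/49766400 = -1/248832000; ⇒ 3j(7 6 7; 2 -5 3)² = 21/20995, sgn -1
I_A²/I_B² = (21/92378)/(21/20995) = 5/22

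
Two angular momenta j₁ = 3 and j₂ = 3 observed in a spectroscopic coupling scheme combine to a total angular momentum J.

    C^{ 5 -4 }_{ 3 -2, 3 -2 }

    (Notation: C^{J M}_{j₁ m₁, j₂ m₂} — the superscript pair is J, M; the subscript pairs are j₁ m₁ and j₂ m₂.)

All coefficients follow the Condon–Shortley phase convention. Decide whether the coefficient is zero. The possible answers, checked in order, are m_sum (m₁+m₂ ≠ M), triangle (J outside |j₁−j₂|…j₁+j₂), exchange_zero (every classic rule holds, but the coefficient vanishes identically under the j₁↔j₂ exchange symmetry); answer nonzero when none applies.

m-sum: m₁+m₂ = -2+(-2) = -4, M = -4  ✓
triangle: |j₁−j₂| = 0 ≤ J = 5 ≤ j₁+j₂ = 6  ✓
exchange: j₁=j₂ and m₁=m₂, and (−1)^(j₁+j₂−J) = (−1)^1 = −1 forces ⟨j₁m₁;j₂m₂|JM⟩ = −⟨j₂m₂;j₁m₁|JM⟩ = −⟨j₁m₁;j₂m₂|JM⟩ ⇒ the coefficient vanishes identically
Racah sum check: Σ_k collapses to 0 ⇒ CG = 0

exchange_zero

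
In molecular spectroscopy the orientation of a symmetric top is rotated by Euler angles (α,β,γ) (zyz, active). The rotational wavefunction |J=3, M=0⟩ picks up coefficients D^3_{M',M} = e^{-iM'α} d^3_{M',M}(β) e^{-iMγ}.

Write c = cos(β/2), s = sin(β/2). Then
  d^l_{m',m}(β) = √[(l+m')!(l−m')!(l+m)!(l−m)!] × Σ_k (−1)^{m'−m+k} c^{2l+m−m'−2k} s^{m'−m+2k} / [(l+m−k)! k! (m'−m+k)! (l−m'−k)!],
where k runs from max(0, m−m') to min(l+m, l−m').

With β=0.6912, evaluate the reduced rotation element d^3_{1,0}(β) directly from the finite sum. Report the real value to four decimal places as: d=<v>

d^3_{1,0}(β=0.6912) via the finite sum:
c=cos(0.691200/2)=0.940872, s=sin(0.691200/2)=0.338761; N=√[24·2·6·6]=41.569219
k: max(0,(0)−(1))=0 … min(3+(0),3−(1))=2
  k=0: (−1)^1·41.5692/(12)·0.9409^5·0.3388^1 = -0.865243
  k=1: (−1)^2·41.5692/(4)·0.9409^3·0.3388^3 = +0.336500
  k=2: (−1)^3·41.5692/(12)·0.9409^1·0.3388^5 = -0.014541
d^3_{1,0}(0.6912) = -0.865243 +0.336500 -0.014541 = -0.543283

d=-0.5433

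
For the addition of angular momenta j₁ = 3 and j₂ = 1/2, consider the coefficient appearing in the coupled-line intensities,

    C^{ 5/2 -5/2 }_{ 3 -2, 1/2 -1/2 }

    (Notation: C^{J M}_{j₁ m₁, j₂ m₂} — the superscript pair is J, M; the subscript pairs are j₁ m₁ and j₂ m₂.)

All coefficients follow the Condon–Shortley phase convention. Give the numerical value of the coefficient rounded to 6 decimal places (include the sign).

√[6·1!5!0!/7! · 1!5!0!1!0!5!] = √(14400/7)
  +(−1)^0/∏(0,1,5,0,0,0)! = 1/120  (running 1/120)
⟨..|..⟩ = √(14400/7)·(1/120) = +0.377964

+0.377964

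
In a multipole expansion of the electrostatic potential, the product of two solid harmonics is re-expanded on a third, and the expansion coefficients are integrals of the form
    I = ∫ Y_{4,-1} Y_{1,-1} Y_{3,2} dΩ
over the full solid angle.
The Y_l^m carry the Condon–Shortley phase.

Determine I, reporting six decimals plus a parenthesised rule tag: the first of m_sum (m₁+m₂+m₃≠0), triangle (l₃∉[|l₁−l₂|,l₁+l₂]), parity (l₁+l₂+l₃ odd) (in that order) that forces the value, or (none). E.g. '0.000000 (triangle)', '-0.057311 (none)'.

-0.106622 (none)

Rules hold: Σm=0, L=8 even, 3≤3≤5.
N = 9·3·7 = 189
Δ = 2!·6!·0!/9! = 1/252
Racah Σ t=1..1: t=1:−1/36 = -1/36
⇒ 3j(4 1 3; 0 0 0)² = 4/63, sgn +1
Racah Σ t=0..0: t=0:+1/240 = 1/240
⇒ 3j(4 1 3; -1 -1 2)² = 1/84, sgn -1
4πI² = N·(3j₀)²·(3jₘ)² = 1/7
I = -1·√(0.142857/4π) = -0.10662181
No selection rule forces the value: the integral is nonzero (none).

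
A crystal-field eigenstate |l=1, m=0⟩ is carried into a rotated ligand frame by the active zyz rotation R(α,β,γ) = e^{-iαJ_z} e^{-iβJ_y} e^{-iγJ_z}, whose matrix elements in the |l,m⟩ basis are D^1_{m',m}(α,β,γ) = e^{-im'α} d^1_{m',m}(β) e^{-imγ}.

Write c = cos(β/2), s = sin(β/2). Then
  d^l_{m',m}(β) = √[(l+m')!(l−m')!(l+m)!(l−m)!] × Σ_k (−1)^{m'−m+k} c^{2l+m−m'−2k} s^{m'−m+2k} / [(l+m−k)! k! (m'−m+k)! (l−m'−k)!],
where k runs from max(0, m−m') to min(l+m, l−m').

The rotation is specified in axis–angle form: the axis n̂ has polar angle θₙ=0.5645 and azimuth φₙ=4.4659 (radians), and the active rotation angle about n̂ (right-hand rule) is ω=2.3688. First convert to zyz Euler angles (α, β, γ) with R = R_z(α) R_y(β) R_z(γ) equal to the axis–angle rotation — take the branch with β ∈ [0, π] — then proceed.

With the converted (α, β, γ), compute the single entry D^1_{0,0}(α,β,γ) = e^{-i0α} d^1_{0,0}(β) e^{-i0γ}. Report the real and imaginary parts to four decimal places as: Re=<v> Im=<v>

Axis–angle → zyz. n̂ = (sinθₙcosφₙ, sinθₙsinφₙ, cosθₙ) = (-0.130539, -0.518823, +0.844856), ω = 2.3688.
R = I cosω + sinω [n̂]ₓ + (1−cosω) n̂n̂ᵀ gives
  R = [-0.686723, -0.473609, -0.551458; +0.706042, -0.254065, -0.661026; +0.172962, -0.843294, +0.508860]
β = atan2(√(R₁₃²+R₂₃²), R₃₃) = 1.036936; α = atan2(R₂₃, R₁₃) mod 2π = 4.017113; γ = atan2(R₃₂, −R₃₁) mod 2π = 4.510091
D^1_{0,0}(4.0171,1.0369,4.5101) = e^{-i·0·4.0171}·d^1_{0,0}(1.0369)·e^{-i·0·4.5101}. Compute d first:
c=cos(1.036936/2)=0.868579, s=sin(1.036936/2)=0.495550; N=√[1·1·1·1]=1.000000
k∈{0,1} keeps every argument non-negative
  k=0: (−1)^0·1.0000/(1)·0.8686^2·0.4956^0 = +0.754430
  k=1: (−1)^1·1.0000/(1)·0.8686^0·0.4956^2 = -0.245570
d^1_{0,0}(1.0369) = +0.754430 -0.245570 = +0.508860
Attach z-rotation phases: D = e^{-i(0)(4.0171)}·(+0.508860)·e^{-i(0)(4.5101)} = +0.508860+0.000000i

Re=0.5089 Im=0.0000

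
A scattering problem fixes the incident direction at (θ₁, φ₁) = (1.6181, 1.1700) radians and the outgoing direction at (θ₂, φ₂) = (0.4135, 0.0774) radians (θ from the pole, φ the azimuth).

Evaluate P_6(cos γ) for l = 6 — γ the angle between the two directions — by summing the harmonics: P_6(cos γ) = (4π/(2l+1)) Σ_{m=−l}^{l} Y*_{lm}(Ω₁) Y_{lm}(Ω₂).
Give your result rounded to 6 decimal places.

-0.189045

Expand P_6 via completeness: Σ_{m} conj(Y_{6,m}) at Ω₁ times Y_{6,m} at Ω₂ —
  m=-6: (0.35538 + 0.32243j) × (0.00182 - 0.00091j) = 0.00094 + 0.00026j  (running Σ = 0.00094 + 0.00026j)
  m=-5: (-0.07142 + 0.03303j) × (0.01486 - 0.00606j) = -0.00086 + 0.00092j  (running Σ = 0.00008 + 0.00119j)
  m=-4: (0.01122 + 0.34627j) × (0.07285 - 0.02330j) = 0.00889 + 0.02496j  (running Σ = 0.00897 + 0.02615j)
  m=-3: (-0.08521 - 0.03289j) × (0.23439 - 0.05543j) = -0.02180 - 0.00299j  (running Σ = -0.01283 + 0.02316j)
  m=-2: (-0.21698 + 0.22412j) × (0.47334 - 0.07386j) = -0.08615 + 0.12211j  (running Σ = -0.09898 + 0.14528j)
  m=-1: (-0.03745 - 0.08839j) × (0.46063 - 0.03572j) = -0.02041 - 0.03937j  (running Σ = -0.11939 + 0.10590j)
  m=0: (-0.30302 + 0.00000j) × (-0.14260 + 0.00000j) = 0.04321 + 0.00000j  (running Σ = -0.07618 + 0.10590j)
  m=1: (0.03745 - 0.08839j) × (-0.46063 - 0.03572j) = -0.02041 + 0.03937j  (running Σ = -0.09659 + 0.14528j)
  m=2: (-0.21698 - 0.22412j) × (0.47334 + 0.07386j) = -0.08615 - 0.12211j  (running Σ = -0.18274 + 0.02316j)
  m=3: (0.08521 - 0.03289j) × (-0.23439 - 0.05543j) = -0.02180 + 0.00299j  (running Σ = -0.20453 + 0.02615j)
  m=4: (0.01122 - 0.34627j) × (0.07285 + 0.02330j) = 0.00889 - 0.02496j  (running Σ = -0.19565 + 0.00119j)
  m=5: (0.07142 + 0.03303j) × (-0.01486 - 0.00606j) = -0.00086 - 0.00092j  (running Σ = -0.19651 + 0.00026j)
  m=6: (0.35538 - 0.32243j) × (0.00182 + 0.00091j) = 0.00094 - 0.00026j  (running Σ = -0.19557 - 0.00000j)
Σ over m = -0.19557 - 0.00000j; ×(4π/13) → -0.18904 - 0.00000j. Real part: -0.189045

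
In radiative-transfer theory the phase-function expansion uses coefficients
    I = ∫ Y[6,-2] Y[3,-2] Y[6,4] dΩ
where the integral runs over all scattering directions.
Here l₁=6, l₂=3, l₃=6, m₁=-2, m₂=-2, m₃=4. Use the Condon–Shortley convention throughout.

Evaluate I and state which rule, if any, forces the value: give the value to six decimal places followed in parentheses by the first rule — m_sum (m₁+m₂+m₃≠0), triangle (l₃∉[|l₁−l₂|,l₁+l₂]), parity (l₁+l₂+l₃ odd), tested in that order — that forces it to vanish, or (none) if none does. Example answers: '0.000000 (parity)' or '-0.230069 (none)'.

0.000000 (parity)

Σlᵢ=15 odd — θ-integrand is odd under cosθ→−cosθ; I=0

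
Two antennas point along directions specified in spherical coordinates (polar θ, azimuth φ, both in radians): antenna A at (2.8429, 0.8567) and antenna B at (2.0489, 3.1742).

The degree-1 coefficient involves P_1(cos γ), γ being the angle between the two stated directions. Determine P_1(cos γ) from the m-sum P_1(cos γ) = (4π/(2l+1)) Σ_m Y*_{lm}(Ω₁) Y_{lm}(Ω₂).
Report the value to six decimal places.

0.262261

Addition theorem: P_1(cos γ) = (4π/3) Σ_m Y*_{lm}(Ω₁) Y_{lm}(Ω₂), m = −1…1:
  m=-1: (+0.066587+0.076830i) × (-0.306590+0.010001i) = -0.021183-0.022889i  (running Σ = -0.021183-0.022889i)
  m=0: (-0.466968-0.000000i) × (-0.224804+0.000000i) = +0.104976+0.000000i  (running Σ = +0.083793-0.022889i)
  m=1: (-0.066587+0.076830i) × (+0.306590+0.010001i) = -0.021183+0.022889i  (running Σ = +0.062610+0.000000i)
Accumulated sum +0.062610+0.000000i; after 4π/(2l+1) scaling, +0.262261+0.000000i ⇒ P_1 = 0.262261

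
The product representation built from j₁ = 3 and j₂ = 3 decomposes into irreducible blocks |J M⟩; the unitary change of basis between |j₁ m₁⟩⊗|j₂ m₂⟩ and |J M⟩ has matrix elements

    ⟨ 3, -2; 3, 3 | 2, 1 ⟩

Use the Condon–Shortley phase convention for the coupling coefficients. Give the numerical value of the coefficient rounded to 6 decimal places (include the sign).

triangle: 4!·2!·2!/9! = 96/362880
(j±m)!: 1!·5!·6!·0!·3!·1! = 518400
prefactor² = (2J+1)·Δ·N² = 4800/7
  k=4: +1/(4!·0!·1!·2!·1!·0!) = 1/48
Σ = 1/48  ⇒  CG² = 4800/7·(1/48)² = 25/84
CG = +√(25/84) = +0.545545

+√(25/84) ≈ +0.545545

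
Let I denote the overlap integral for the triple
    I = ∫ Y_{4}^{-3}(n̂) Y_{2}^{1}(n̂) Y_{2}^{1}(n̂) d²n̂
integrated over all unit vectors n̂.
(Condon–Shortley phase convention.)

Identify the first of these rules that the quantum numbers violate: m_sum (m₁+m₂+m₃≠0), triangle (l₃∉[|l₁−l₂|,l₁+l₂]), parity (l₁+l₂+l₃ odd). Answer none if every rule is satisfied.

Σmᵢ = -1  ✗
l₃∈[|l₁−l₂|,l₁+l₂]=[2,6], have l₃=2
Σlᵢ = 8 ⇒ even

m_sum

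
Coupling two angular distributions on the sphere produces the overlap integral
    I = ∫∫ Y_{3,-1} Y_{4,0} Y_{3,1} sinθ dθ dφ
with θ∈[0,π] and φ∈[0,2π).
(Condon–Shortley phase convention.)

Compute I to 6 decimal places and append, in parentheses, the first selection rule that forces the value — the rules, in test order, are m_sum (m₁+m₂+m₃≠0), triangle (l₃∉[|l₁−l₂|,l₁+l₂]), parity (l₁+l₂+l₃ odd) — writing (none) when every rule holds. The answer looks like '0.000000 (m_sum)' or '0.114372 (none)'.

-0.025645 (none)

m-sum 0 ✓  L=10 even ✓  1≤3≤7 ✓
Π(2lᵢ+1) = 7×9×7 = 441
triangle coeff Δ(3,4,3) = 1/34650
Σ_t [1,3]: t=1:−1/72 t=2:+1/16 t=3:−1/72 = 5/144
(3j)²=2/77 [(3 4 3; 0 0 0)], sign=-1
Σ_t [2,4]: t=2:+1/32 t=3:−1/36 t=4:+1/1152 = 5/1152
(3j)²=1/1386 [(3 4 3; -1 0 1)], sign=+1
⇒ 4πI² = 1/121
I = (-1)√(1/121/(4π)) = -0.02564498
No selection rule forces the value: the integral is nonzero (none).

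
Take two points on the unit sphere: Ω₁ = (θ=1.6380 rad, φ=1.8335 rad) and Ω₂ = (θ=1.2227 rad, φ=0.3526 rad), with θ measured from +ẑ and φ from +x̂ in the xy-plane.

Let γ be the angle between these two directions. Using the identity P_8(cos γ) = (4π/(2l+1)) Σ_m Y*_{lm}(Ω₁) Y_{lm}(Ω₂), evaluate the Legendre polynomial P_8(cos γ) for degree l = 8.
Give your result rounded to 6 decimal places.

Expand P_8 via completeness: Σ_{m} conj(Y_{8,m}) at Ω₁ times Y_{8,m} at Ω₂ —
  term(m=-8) = (0.119679, -0.104791)   from Y*(Ω₁)=(-0.256262, 0.436535), Y(Ω₂)=(-0.298222, -0.099090)
  term(m=-7) = (0.036585, 0.050254)   from Y*(Ω₁)=(-0.131408, -0.036104), Y(Ω₂)=(-0.356566, -0.284465)
  term(m=-6) = (0.057506, -0.034422)   from Y*(Ω₁)=(-0.001879, 0.346223), Y(Ω₂)=(-0.100320, -0.165551)
  term(m=-5) = (-0.017572, -0.036425)   from Y*(Ω₁)=(-0.153113, 0.040285), Y(Ω₂)=(0.048795, 0.250736)
  term(m=-4) = (-0.083925, 0.031550)   from Y*(Ω₁)=(0.147262, 0.257210), Y(Ω₂)=(-0.048314, 0.298627)
  term(m=-3) = (0.005569, 0.020148)   from Y*(Ω₁)=(-0.119112, 0.118467), Y(Ω₂)=(0.061068, -0.108412)
  term(m=-2) = (0.086822, -0.015780)   from Y*(Ω₁)=(0.237250, 0.137549), Y(Ω₂)=(0.245029, -0.208573)
  term(m=-1) = (-0.001003, -0.011131)   from Y*(Ω₁)=(-0.044654, 0.166049), Y(Ω₂)=(-0.060998, 0.022446)
  term(m=+0) = (-0.086416, 0.000000)   from Y*(Ω₁)=(0.267676, -0.000000), Y(Ω₂)=(-0.322837, 0.000000)
  term(m=+1) = (-0.001003, 0.011131)   from Y*(Ω₁)=(0.044654, 0.166049), Y(Ω₂)=(0.060998, 0.022446)
  term(m=+2) = (0.086822, 0.015780)   from Y*(Ω₁)=(0.237250, -0.137549), Y(Ω₂)=(0.245029, 0.208573)
  term(m=+3) = (0.005569, -0.020148)   from Y*(Ω₁)=(0.119112, 0.118467), Y(Ω₂)=(-0.061068, -0.108412)
  term(m=+4) = (-0.083925, -0.031550)   from Y*(Ω₁)=(0.147262, -0.257210), Y(Ω₂)=(-0.048314, -0.298627)
  term(m=+5) = (-0.017572, 0.036425)   from Y*(Ω₁)=(0.153113, 0.040285), Y(Ω₂)=(-0.048795, 0.250736)
  term(m=+6) = (0.057506, 0.034422)   from Y*(Ω₁)=(-0.001879, -0.346223), Y(Ω₂)=(-0.100320, 0.165551)
  term(m=+7) = (0.036585, -0.050254)   from Y*(Ω₁)=(0.131408, -0.036104), Y(Ω₂)=(0.356566, -0.284465)
  term(m=+8) = (0.119679, 0.104791)   from Y*(Ω₁)=(-0.256262, -0.436535), Y(Ω₂)=(-0.298222, 0.099090)
Accumulated sum (0.320908, 0.000000); after 4π/(2l+1) scaling, (0.237214, 0.000000) ⇒ P_8 = 0.237214

0.237214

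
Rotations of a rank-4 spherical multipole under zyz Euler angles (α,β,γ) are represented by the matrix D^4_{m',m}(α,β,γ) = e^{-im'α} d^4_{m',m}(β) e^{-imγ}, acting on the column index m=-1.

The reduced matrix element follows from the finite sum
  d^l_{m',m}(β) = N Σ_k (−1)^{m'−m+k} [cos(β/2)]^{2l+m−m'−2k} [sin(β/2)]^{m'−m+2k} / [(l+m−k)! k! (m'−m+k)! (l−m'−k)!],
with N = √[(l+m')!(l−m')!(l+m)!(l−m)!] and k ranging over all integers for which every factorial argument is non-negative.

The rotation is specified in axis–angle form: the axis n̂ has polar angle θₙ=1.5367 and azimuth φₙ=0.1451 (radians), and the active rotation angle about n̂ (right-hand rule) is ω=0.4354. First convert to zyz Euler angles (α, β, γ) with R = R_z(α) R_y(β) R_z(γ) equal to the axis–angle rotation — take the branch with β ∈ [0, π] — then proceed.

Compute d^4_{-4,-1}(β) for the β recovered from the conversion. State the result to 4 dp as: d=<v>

d=0.0668

Axis–angle → zyz. n̂ = (sinθₙcosφₙ, sinθₙsinφₙ, cosθₙ) = (+0.988916, +0.144507, +0.034090), ω = 0.4354.
R = I cosω + sinω [n̂]ₓ + (1−cosω) n̂n̂ᵀ gives
  R = [+0.997943, -0.001045, +0.064095; +0.027711, +0.908650, -0.416639; -0.057804, +0.417558, +0.906810]
β = atan2(√(R₁₃²+R₂₃²), R₃₃) = 0.435143; α = atan2(R₂₃, R₁₃) mod 2π = 4.865030; γ = atan2(R₃₂, −R₃₁) mod 2π = 1.433237
d^4_{-4,-1}(β=0.4351) via the finite sum:
c=cos(0.435143/2)=0.976425, s=sin(0.435143/2)=0.215859; N=√[1·40320·6·120]=5387.986637
k∈{3} keeps every argument non-negative
  k=3: (−1)^0·5387.9866/(720)·0.9764^5·0.2159^3 = +0.066803
d^4_{-4,-1}(0.4351) = +0.066803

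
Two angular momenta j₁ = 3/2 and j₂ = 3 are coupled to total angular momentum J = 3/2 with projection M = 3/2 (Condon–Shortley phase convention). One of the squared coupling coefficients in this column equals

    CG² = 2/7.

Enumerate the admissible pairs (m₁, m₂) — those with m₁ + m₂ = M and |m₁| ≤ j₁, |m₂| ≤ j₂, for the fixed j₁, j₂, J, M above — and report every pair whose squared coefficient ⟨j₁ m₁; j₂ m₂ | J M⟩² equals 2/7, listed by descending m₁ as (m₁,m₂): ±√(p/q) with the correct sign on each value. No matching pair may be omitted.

Admissible pairs with m₁+m₂ = M = 3/2: (-3/2,3), (-1/2,2), (1/2,1), (3/2,0)
  (m₁,m₂)=(3/2,0): CG² = 1/35, CG = +√(1/35)
  (m₁,m₂)=(1/2,1): CG² = 4/35, CG = −√(4/35)
  (m₁,m₂)=(-1/2,2): CG² = 2/7, CG = +√(2/7)   ← matches the target
  (m₁,m₂)=(-3/2,3): CG² = 4/7, CG = −√(4/7)
Pairs with CG² = 2/7: (-1/2,2): +√(2/7)

(-1/2,2): +√(2/7)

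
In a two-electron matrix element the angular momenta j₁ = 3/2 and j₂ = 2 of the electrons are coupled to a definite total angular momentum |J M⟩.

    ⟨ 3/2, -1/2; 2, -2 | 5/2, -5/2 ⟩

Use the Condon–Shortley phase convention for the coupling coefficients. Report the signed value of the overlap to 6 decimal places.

+0.755929  (= +√(4/7))

triangle: 1!·2!·3!/7! = 12/5040
(j±m)!: 1!·2!·0!·4!·0!·5! = 5760
prefactor² = (2J+1)·Δ·N² = 576/7
  k=0: +1/(0!·1!·2!·0!·0!·3!) = 1/12
Σ = 1/12  ⇒  CG² = 576/7·(1/12)² = 4/7
CG = +√(4/7) = +0.755929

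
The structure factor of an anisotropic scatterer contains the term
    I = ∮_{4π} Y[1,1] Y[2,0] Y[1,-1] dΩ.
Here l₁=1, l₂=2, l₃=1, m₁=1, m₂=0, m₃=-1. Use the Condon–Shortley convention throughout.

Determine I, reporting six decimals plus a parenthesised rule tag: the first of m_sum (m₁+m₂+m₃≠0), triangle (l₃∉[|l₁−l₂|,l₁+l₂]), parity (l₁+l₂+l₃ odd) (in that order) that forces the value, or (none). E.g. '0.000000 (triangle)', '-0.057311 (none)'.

0.126157 (none)

Checks pass: Σm=0; 4 even; l₃=1∈[1,3].
(2·1+1)(2·2+1)(2·1+1) = 45
Δ: 2! 0! 2! / 5! → 1/30
sum: t=1:−1/1 = -1/1
3j²(1 2 1; 0 0 0) = Δ·Π!·Σ² = 2/15  (sign +1)
sum: t=0:+1/4 = 1/4
3j²(1 2 1; 1 0 -1) = Δ·Π!·Σ² = 1/30  (sign +1)
combine: 4πI² = 45·2/15·1/30 = 1/5
take √, sign +1: I = 0.12615663
No selection rule forces the value: the integral is nonzero (none).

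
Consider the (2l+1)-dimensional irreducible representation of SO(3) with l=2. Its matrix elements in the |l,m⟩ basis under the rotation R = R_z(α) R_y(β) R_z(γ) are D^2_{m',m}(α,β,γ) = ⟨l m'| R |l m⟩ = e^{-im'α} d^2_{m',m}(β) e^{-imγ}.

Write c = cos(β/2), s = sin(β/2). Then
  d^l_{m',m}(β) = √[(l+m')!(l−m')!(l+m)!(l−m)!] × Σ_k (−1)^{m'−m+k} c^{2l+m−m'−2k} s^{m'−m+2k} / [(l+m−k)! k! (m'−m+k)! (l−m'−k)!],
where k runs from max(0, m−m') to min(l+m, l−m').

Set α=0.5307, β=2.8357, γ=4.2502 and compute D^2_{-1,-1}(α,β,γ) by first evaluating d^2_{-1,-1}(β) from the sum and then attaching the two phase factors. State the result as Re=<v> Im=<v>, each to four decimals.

Re=-0.0046 Im=0.0673

First d^2_{-1,-1}(β=2.8357), then the phase factors e^{-i(-1)α} and e^{-i(-1)γ}:
c=cos(2.835700/2)=0.152351, s=sin(2.835700/2)=0.988326; N=√[1·6·1·6]=6.000000
k∈{0,1} keeps every argument non-negative
  k=0: (−1)^0·6.0000/(6)·0.1524^4·0.9883^0 = +0.000539
  k=1: (−1)^1·6.0000/(2)·0.1524^2·0.9883^2 = -0.068016
d^2_{-1,-1}(2.8357) = +0.000539 -0.068016 = -0.067477
Attach z-rotation phases: D = e^{-i(-1)(0.5307)}·(-0.067477)·e^{-i(-1)(4.2502)} = -0.004619+0.067319i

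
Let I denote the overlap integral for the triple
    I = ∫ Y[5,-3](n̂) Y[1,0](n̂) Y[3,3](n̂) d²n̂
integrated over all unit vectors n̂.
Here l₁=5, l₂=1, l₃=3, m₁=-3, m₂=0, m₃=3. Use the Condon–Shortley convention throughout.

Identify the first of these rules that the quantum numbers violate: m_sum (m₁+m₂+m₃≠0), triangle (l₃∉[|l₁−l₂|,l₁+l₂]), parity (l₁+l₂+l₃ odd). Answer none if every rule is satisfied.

triangle

azimuthal sum: -3 + 0 + 3 = 0  ✓
l₃ must lie in [4,6]; have l₃=3  ✗
L = 5 + 1 + 3 = 9 (odd)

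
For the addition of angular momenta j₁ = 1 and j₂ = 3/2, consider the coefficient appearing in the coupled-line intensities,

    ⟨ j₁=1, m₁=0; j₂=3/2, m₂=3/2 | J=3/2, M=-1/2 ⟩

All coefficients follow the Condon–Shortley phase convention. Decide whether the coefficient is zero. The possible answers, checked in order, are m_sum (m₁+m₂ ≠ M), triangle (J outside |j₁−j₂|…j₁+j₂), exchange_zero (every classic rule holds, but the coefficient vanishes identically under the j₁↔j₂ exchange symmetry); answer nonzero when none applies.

m-sum: m₁+m₂ = 0+3/2 = 3/2, M = -1/2  ✗ ⇒ coefficient is 0

m_sum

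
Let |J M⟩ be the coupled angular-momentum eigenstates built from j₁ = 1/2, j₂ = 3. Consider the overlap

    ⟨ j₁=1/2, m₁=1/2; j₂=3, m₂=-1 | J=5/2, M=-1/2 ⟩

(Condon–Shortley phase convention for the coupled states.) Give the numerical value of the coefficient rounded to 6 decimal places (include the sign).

+√(4/7) ≈ +0.755929

triangle: 1!*0!*5!/7! = 120/5040
(j±m)!: 1!*0!*2!*4!*2!*3! = 576
prefactor² = (2J+1)*Δ*N² = 576/7
  k=0: +1/(0!*1!*0!*2!*0!*3!) = 1/12
Σ = 1/12  ⇒  CG² = 576/7*(1/12)² = 4/7
CG = +√(4/7) = +0.755929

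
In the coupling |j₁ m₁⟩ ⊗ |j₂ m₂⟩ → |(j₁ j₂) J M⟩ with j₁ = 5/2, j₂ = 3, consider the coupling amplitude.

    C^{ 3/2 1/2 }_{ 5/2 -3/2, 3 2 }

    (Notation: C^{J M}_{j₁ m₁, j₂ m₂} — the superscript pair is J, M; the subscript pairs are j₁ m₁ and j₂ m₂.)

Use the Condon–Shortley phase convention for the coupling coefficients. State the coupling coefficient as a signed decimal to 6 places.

−√(1/21) = -0.218218

triangle: 4!×1!×2!/8! = 48/40320
(j±m)!: 1!×4!×5!×1!×2!×1! = 5760
prefactor² = (2J+1)×Δ×N² = 192/7
  k=3: −1/(3!×1!×1!×2!×0!×0!) = -1/12
  k=4: +1/(4!×0!×0!×1!×1!×1!) = 1/24
Σ = -1/24  ⇒  CG² = 192/7×(-1/24)² = 1/21
CG = −√(1/21) = -0.218218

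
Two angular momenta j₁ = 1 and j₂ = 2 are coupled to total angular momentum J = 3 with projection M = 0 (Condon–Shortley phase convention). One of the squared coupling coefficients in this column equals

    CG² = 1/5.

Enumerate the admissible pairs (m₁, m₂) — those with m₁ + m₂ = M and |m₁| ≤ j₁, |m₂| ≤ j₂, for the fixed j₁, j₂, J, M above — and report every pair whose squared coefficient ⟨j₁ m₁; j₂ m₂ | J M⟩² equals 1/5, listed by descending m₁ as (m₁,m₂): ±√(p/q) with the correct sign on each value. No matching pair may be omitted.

Admissible pairs with m₁+m₂ = M = 0: (-1,1), (0,0), (1,-1)
  (m₁,m₂)=(1,-1): CG² = 1/5, CG = +√(1/5)   ← matches the target
  (m₁,m₂)=(0,0): CG² = 3/5, CG = +√(3/5)
  (m₁,m₂)=(-1,1): CG² = 1/5, CG = +√(1/5)   ← matches the target
Pairs with CG² = 1/5: (1,-1): +√(1/5); (-1,1): +√(1/5)

(1,-1): +√(1/5); (-1,1): +√(1/5)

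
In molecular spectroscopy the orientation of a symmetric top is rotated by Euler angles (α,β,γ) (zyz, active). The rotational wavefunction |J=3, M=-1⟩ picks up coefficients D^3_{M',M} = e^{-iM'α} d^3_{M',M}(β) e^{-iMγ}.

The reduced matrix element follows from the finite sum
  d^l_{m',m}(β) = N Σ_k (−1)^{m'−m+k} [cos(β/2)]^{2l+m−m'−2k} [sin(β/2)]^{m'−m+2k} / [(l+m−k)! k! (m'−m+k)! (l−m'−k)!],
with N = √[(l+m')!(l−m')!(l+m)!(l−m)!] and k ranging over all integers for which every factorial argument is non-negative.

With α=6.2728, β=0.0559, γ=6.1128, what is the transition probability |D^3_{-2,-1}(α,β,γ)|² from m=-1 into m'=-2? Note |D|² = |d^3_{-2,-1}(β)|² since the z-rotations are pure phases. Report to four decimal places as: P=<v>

D^3_{-2,-1}(6.2728,0.0559,6.1128) = e^{-i·-2·6.2728}·d^3_{-2,-1}(0.0559)·e^{-i·-1·6.1128}. Compute d first:
With c≡cos(β/2)=0.999609 and s≡sin(β/2)=0.027946, N=[1·120·2·24]^{1/2}=75.894664
Admissible k: 1..2 (factorial args all ≥0)
  k=1: (−1)^0·75.8947/(24)·0.9996^5·0.0279^1 = +0.088202
  k=2: (−1)^1·75.8947/(12)·0.9996^3·0.0279^3 = -0.000138
d^3_{-2,-1}(0.0559) = +0.088202 -0.000138 = +0.088064
|D^3_{-2,-1}|² = |d^3_{-2,-1}(β)|² = (+0.088064)² = 0.007755 (the z-rotation phases have unit modulus)

P=0.0078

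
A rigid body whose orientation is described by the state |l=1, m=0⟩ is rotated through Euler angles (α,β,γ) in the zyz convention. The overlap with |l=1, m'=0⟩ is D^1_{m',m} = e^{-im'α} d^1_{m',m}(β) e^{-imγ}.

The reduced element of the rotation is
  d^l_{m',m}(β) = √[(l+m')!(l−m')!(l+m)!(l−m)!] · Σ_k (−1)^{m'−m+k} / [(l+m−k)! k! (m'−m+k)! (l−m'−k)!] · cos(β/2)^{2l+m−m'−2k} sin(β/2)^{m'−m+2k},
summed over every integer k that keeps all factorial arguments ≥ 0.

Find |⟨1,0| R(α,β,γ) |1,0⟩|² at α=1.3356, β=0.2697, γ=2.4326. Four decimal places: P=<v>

P=0.9290

Split into d^1_{0,0}(β=0.2697) × two z-phases.
With c≡cos(β/2)=0.990922 and s≡sin(β/2)=0.134442, N=[1·1·1·1]^{1/2}=1.000000
Admissible k: 0..1 (factorial args all ≥0)
  k=0: (−1)^0·1.0000/(1)·0.9909^2·0.1344^0 = +0.981925
  k=1: (−1)^1·1.0000/(1)·0.9909^0·0.1344^2 = -0.018075
d^1_{0,0}(0.2697) = +0.981925 -0.018075 = +0.963851
|D^1_{0,0}|² = |d^1_{0,0}(β)|² = (+0.963851)² = 0.929009 (the z-rotation phases have unit modulus)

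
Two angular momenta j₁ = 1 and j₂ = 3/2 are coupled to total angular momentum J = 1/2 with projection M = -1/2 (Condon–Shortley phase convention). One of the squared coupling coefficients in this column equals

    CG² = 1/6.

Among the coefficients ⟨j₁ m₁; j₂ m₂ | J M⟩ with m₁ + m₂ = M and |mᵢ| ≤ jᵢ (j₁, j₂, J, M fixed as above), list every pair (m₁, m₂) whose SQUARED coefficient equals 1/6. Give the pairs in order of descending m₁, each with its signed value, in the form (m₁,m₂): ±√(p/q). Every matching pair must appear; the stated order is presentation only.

Admissible pairs with m₁+m₂ = M = -1/2: (-1,1/2), (0,-1/2), (1,-3/2)
  (m₁,m₂)=(1,-3/2): CG² = 1/2, CG = +√(1/2)
  (m₁,m₂)=(0,-1/2): CG² = 1/3, CG = −√(1/3)
  (m₁,m₂)=(-1,1/2): CG² = 1/6, CG = +√(1/6)   ← matches the target
Pairs with CG² = 1/6: (-1,1/2): +√(1/6)

(-1,1/2): +√(1/6)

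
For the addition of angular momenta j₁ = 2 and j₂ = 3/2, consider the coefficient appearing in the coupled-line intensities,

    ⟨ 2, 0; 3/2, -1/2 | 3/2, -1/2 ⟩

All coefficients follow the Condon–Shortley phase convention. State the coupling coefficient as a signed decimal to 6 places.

j₁+j₂−J=2  J+j₁−j₂=2  J−j₁+j₂=1  j₁+j₂+J+1=6
(j₁±m₁, j₂±m₂, J±M) = (2,2,1,2,1,2)
P² = 16/45
sum k=0..1:
  [0] +1/4 = 1/4
  [1] −1/1 = -1
S = -3/4
C² = P²·S² = 1/5 ; C = -0.447214

−√(1/5) ≈ -0.447214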